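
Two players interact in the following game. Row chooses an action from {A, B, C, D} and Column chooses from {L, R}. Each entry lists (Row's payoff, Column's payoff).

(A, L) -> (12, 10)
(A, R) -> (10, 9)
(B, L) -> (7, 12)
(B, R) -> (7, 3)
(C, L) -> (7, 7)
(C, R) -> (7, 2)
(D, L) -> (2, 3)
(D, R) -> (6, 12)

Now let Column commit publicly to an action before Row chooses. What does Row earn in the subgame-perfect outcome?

Solve by backward induction (Column leads).
- L → Row plays A (best of 12, 7, 7, 2); Column gets 10.
- R → Row plays A (best of 10, 7, 7, 6); Column gets 9.
Column's induced payoffs are 10, 9, so Column commits to L. Subgame-perfect outcome: (A, L) with payoffs (12, 10).

12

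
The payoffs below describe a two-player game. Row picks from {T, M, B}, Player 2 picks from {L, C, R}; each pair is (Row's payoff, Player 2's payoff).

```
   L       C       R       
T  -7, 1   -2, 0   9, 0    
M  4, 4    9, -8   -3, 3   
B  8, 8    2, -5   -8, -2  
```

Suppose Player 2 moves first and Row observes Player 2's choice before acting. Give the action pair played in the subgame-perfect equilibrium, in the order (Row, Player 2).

Row best-responds to each possible Player 2 move:
- L: Row compares -7, 4, 8 and picks B; Player 2 would get 8.
- C: Row compares -2, 9, 2 and picks M; Player 2 would get -8.
- R: Row compares 9, -3, -8 and picks T; Player 2 would get 0.
Maximizing over 8, -8, 0, Player 2 chooses L. Subgame-perfect outcome: (B, L) with payoffs (8, 8).

(B, L)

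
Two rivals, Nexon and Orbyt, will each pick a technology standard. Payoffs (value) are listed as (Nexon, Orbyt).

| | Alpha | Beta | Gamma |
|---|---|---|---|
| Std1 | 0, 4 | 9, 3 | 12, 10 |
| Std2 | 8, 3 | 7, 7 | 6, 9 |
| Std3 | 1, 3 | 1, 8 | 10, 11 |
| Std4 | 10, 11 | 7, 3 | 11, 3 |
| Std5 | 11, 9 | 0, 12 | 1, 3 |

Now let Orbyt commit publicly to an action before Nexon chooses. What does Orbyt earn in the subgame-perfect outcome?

10

Work backward from Nexon's decision.
- Alpha → Nexon plays Std5 (best of 0, 8, 1, 10, 11); Orbyt gets 9.
- Beta → Nexon plays Std1 (best of 9, 7, 1, 7, 0); Orbyt gets 3.
- Gamma → Nexon plays Std1 (best of 12, 6, 10, 11, 1); Orbyt gets 10.
Among 9, 3, 10, the best is 10 at Gamma. Subgame-perfect outcome: (Std1, Gamma) with payoffs (12, 10).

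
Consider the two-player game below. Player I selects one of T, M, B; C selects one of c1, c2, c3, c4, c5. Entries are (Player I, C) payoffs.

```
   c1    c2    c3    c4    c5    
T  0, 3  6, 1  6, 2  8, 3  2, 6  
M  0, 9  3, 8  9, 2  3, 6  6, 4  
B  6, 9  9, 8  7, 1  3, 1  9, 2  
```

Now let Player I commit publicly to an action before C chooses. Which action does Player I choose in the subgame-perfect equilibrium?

Work backward from C's decision.
- T: C compares 3, 1, 2, 3, 6 and picks c5; Player I would get 2.
- M: C compares 9, 8, 2, 6, 4 and picks c1; Player I would get 0.
- B: C compares 9, 8, 1, 1, 2 and picks c1; Player I would get 6.
Among 2, 0, 6, the best is 6 at B. Subgame-perfect outcome: (B, c1) with payoffs (6, 9).

B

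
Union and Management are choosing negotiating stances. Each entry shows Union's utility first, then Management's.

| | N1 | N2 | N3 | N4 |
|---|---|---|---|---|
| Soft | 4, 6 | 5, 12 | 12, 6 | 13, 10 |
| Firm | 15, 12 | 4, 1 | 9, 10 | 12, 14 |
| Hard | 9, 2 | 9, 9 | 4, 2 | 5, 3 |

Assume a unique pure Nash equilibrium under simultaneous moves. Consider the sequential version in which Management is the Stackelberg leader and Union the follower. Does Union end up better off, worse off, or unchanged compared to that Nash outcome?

Work backward from Union's decision.
- N1 → Union plays Firm (best of 4, 15, 9); Management gets 12.
- N2 → Union plays Hard (best of 5, 4, 9); Management gets 9.
- N3 → Union plays Soft (best of 12, 9, 4); Management gets 6.
- N4 → Union plays Soft (best of 13, 12, 5); Management gets 10.
Among 12, 9, 6, 10, the best is 12 at N1. Subgame-perfect outcome: (Firm, N1) with payoffs (15, 12).
For the simultaneous game, intersect best replies.
Union's best replies: N1→Firm; N2→Hard; N3→Soft; N4→Soft.
Management's best replies: Soft→N2; Firm→N4; Hard→N2.
Only (Hard, N2) has each player best-responding; Nash payoffs (9, 9).
Union earns 15 sequentially versus 9 at the Nash outcome: better off.

better off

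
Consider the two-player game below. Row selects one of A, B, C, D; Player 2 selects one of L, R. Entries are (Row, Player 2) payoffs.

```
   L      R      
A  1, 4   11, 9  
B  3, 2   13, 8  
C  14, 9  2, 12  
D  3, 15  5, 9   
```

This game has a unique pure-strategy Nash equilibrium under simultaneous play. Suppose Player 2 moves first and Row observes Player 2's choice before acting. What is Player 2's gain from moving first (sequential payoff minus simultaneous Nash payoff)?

1

Solve by backward induction (Player 2 leads).
- L: Row compares 1, 3, 14, 3 and picks C; Player 2 would get 9.
- R: Row compares 11, 13, 2, 5 and picks B; Player 2 would get 8.
Maximizing over 9, 8, Player 2 chooses L. Subgame-perfect outcome: (C, L) with payoffs (14, 9).
Under simultaneous play:
Row's best replies: L→C; R→B.
Player 2's best replies: A→R; B→R; C→R; D→L.
Only (B, R) has each player best-responding; Nash payoffs (13, 8).
Player 2's commitment gain: 9 − 8 = 1.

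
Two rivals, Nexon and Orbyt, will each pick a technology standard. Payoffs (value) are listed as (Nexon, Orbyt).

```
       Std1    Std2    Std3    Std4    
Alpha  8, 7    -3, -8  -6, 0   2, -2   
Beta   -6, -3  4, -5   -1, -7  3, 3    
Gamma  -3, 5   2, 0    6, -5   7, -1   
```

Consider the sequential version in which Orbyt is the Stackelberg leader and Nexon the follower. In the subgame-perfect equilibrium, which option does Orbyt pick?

Std1

Nexon best-responds to each possible Orbyt move:
- Std1: Nexon compares 8, -6, -3 and picks Alpha; Orbyt would get 7.
- Std2: Nexon compares -3, 4, 2 and picks Beta; Orbyt would get -5.
- Std3: Nexon compares -6, -1, 6 and picks Gamma; Orbyt would get -5.
- Std4: Nexon compares 2, 3, 7 and picks Gamma; Orbyt would get -1.
Orbyt's induced payoffs are 7, -5, -5, -1, so Orbyt commits to Std1. Subgame-perfect outcome: (Alpha, Std1) with payoffs (8, 7).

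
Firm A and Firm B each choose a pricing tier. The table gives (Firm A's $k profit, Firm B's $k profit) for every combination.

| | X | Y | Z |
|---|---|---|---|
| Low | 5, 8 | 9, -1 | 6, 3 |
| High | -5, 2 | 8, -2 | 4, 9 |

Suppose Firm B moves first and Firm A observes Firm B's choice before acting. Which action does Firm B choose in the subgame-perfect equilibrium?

X

Firm A best-responds to each possible Firm B move:
- X: Firm A compares 5, -5 and picks Low; Firm B would get 8.
- Y: Firm A compares 9, 8 and picks Low; Firm B would get -1.
- Z: Firm A compares 6, 4 and picks Low; Firm B would get 3.
Firm B's induced payoffs are 8, -1, 3, so Firm B commits to X. Subgame-perfect outcome: (Low, X) with payoffs (5, 8).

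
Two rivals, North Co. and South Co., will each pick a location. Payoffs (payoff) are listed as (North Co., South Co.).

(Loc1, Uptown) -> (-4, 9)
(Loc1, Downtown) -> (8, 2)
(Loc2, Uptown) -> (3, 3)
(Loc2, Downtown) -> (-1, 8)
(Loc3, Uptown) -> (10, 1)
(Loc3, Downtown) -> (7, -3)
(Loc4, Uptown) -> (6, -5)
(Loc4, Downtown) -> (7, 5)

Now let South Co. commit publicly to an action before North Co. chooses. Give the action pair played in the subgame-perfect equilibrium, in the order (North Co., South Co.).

(Loc1, Downtown)

Solve by backward induction (South Co. leads).
- Uptown: BR = Loc3, leader payoff 1.
- Downtown: BR = Loc1, leader payoff 2.
South Co.'s induced payoffs are 1, 2, so South Co. commits to Downtown. Subgame-perfect outcome: (Loc1, Downtown) with payoffs (8, 2).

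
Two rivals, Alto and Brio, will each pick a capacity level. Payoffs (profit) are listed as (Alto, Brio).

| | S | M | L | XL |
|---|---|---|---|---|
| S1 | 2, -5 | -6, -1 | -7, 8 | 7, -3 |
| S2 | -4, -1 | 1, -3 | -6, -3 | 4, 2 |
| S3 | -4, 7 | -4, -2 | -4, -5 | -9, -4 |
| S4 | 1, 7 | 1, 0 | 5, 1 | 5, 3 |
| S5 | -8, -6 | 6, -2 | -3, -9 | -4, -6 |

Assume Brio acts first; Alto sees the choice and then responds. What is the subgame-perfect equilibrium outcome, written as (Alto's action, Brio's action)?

Solve by backward induction (Brio leads).
- S: BR = S1, leader payoff -5.
- M: BR = S5, leader payoff -2.
- L: BR = S4, leader payoff 1.
- XL: BR = S1, leader payoff -3.
Among -5, -2, 1, -3, the best is 1 at L. Subgame-perfect outcome: (S4, L) with payoffs (5, 1).

(S4, L)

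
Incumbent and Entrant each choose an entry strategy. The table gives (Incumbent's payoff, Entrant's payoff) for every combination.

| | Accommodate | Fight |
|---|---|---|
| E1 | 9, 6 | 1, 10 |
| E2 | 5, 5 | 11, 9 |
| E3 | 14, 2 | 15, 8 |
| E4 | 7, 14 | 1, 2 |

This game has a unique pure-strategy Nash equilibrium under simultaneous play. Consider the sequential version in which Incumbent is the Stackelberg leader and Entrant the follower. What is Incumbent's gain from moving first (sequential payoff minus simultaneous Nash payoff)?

Work backward from Entrant's decision.
- E1: Entrant compares 6, 10 and picks Fight; Incumbent would get 1.
- E2: Entrant compares 5, 9 and picks Fight; Incumbent would get 11.
- E3: Entrant compares 2, 8 and picks Fight; Incumbent would get 15.
- E4: Entrant compares 14, 2 and picks Accommodate; Incumbent would get 7.
Maximizing over 1, 11, 15, 7, Incumbent chooses E3. Subgame-perfect outcome: (E3, Fight) with payoffs (15, 8).
For the simultaneous game, intersect best replies.
Incumbent's best replies: Accommodate→E3; Fight→E3.
Entrant's best replies: E1→Fight; E2→Fight; E3→Fight; E4→Accommodate.
The unique mutual best reply is (E3, Fight), giving (15, 8).
Incumbent's commitment gain: 15 − 15 = 0.

0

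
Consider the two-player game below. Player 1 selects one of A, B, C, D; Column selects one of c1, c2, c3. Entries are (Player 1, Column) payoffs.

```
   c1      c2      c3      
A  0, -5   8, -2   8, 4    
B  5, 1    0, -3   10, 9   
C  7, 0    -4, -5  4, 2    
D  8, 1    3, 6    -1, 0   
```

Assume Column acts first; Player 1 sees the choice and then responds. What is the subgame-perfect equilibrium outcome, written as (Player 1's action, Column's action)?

(B, c3)

Work backward from Player 1's decision.
- c1 → Player 1 plays D (best of 0, 5, 7, 8); Column gets 1.
- c2 → Player 1 plays A (best of 8, 0, -4, 3); Column gets -2.
- c3 → Player 1 plays B (best of 8, 10, 4, -1); Column gets 9.
Among 1, -2, 9, the best is 9 at c3. Subgame-perfect outcome: (B, c3) with payoffs (10, 9).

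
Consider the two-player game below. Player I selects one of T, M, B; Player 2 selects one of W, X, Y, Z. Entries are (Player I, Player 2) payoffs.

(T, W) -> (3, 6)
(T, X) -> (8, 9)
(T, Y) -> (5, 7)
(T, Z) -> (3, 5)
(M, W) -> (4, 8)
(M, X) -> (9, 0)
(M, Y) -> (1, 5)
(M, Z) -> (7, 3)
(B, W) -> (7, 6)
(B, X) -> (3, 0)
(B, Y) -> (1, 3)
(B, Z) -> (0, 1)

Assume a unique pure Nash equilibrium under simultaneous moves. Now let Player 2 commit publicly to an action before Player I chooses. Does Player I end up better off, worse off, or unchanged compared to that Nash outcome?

worse off

Work backward from Player I's decision.
- W → Player I plays B (best of 3, 4, 7); Player 2 gets 6.
- X → Player I plays M (best of 8, 9, 3); Player 2 gets 0.
- Y → Player I plays T (best of 5, 1, 1); Player 2 gets 7.
- Z → Player I plays M (best of 3, 7, 0); Player 2 gets 3.
Among 6, 0, 7, 3, the best is 7 at Y. Subgame-perfect outcome: (T, Y) with payoffs (5, 7).
For the simultaneous game, intersect best replies.
Player I's best replies: W→B; X→M; Y→T; Z→M.
Player 2's best replies: T→X; M→W; B→W.
Only (B, W) has each player best-responding; Nash payoffs (7, 6).
Player I earns 5 sequentially versus 7 at the Nash outcome: worse off.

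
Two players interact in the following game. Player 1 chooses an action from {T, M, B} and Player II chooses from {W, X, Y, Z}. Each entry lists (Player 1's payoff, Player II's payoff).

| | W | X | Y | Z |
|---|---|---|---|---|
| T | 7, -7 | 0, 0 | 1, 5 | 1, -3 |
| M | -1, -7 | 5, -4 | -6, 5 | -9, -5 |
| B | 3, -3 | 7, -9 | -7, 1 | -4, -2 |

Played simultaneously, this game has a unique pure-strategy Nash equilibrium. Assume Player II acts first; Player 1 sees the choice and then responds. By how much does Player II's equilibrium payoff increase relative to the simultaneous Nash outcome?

Player 1 best-responds to each possible Player II move:
- W: BR = T, leader payoff -7.
- X: BR = B, leader payoff -9.
- Y: BR = T, leader payoff 5.
- Z: BR = T, leader payoff -3.
Player II's induced payoffs are -7, -9, 5, -3, so Player II commits to Y. Subgame-perfect outcome: (T, Y) with payoffs (1, 5).
For the simultaneous game, intersect best replies.
Player 1's best replies: W→T; X→B; Y→T; Z→T.
Player II's best replies: T→Y; M→Y; B→Y.
The unique mutual best reply is (T, Y), giving (1, 5).
Player II's commitment gain: 5 − 5 = 0.

0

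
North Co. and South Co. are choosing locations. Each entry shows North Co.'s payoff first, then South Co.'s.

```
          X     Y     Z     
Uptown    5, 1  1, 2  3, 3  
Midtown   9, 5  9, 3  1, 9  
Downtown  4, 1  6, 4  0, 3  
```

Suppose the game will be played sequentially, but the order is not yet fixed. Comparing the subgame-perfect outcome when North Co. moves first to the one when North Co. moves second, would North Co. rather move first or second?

If North Co. leads: South Co.'s best replies are Uptown→Z, Midtown→Z, Downtown→Y; North Co.'s induced payoffs 3, 1, 6; outcome (Downtown, Y), payoffs (6, 4).
If South Co. leads: North Co.'s best replies are X→Midtown, Y→Midtown, Z→Uptown; South Co.'s induced payoffs 5, 3, 3; outcome (Midtown, X), payoffs (9, 5).
North Co. gets 6 moving first and 9 moving second, so North Co. prefers to move second.

second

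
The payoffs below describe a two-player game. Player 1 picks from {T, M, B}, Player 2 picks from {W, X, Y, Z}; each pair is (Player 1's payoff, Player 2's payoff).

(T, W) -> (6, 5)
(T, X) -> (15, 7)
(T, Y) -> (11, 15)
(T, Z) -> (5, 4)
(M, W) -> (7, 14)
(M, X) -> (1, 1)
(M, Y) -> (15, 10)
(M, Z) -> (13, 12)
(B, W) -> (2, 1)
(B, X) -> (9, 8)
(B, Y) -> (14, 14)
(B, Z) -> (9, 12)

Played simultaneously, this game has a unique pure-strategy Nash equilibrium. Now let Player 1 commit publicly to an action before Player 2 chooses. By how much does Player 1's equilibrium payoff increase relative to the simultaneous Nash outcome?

7

Work backward from Player 2's decision.
- T → Player 2 plays Y (best of 5, 7, 15, 4); Player 1 gets 11.
- M → Player 2 plays W (best of 14, 1, 10, 12); Player 1 gets 7.
- B → Player 2 plays Y (best of 1, 8, 14, 12); Player 1 gets 14.
Maximizing over 11, 7, 14, Player 1 chooses B. Subgame-perfect outcome: (B, Y) with payoffs (14, 14).
Under simultaneous play:
Player 1's best replies: W→M; X→T; Y→M; Z→M.
Player 2's best replies: T→Y; M→W; B→Y.
Only (M, W) has each player best-responding; Nash payoffs (7, 14).
Player 1's commitment gain: 14 − 7 = 7.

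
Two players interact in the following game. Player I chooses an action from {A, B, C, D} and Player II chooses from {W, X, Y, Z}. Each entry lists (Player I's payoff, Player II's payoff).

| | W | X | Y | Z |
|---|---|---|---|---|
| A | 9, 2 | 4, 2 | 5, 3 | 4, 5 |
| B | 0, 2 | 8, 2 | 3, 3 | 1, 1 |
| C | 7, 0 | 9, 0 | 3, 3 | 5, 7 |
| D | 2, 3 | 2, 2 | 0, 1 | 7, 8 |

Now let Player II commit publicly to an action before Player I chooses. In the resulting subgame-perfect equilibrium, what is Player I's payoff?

Backward induction with Player II moving first.
- W: BR = A, leader payoff 2.
- X: BR = C, leader payoff 0.
- Y: BR = A, leader payoff 3.
- Z: BR = D, leader payoff 8.
Player II's induced payoffs are 2, 0, 3, 8, so Player II commits to Z. Subgame-perfect outcome: (D, Z) with payoffs (7, 8).

7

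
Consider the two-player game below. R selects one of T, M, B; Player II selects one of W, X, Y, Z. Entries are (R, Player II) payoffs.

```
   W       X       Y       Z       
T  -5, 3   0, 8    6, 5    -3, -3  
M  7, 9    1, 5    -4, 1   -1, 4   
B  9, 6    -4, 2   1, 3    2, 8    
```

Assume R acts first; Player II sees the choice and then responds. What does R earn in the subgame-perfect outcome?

7

Work backward from Player II's decision.
- T: Player II compares 3, 8, 5, -3 and picks X; R would get 0.
- M: Player II compares 9, 5, 1, 4 and picks W; R would get 7.
- B: Player II compares 6, 2, 3, 8 and picks Z; R would get 2.
R's induced payoffs are 0, 7, 2, so R commits to M. Subgame-perfect outcome: (M, W) with payoffs (7, 9).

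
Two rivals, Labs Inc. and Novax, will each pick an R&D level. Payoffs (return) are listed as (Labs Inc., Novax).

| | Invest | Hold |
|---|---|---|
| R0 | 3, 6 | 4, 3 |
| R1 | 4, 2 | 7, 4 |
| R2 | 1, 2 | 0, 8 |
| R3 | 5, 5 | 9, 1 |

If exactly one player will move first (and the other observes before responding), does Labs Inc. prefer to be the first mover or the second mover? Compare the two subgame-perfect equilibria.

If Labs Inc. leads: Novax's best replies are R0→Invest, R1→Hold, R2→Hold, R3→Invest; Labs Inc.'s induced payoffs 3, 7, 0, 5; outcome (R1, Hold), payoffs (7, 4).
If Novax leads: Labs Inc.'s best replies are Invest→R3, Hold→R3; Novax's induced payoffs 5, 1; outcome (R3, Invest), payoffs (5, 5).
Labs Inc. gets 7 moving first and 5 moving second, so Labs Inc. prefers to move first.

first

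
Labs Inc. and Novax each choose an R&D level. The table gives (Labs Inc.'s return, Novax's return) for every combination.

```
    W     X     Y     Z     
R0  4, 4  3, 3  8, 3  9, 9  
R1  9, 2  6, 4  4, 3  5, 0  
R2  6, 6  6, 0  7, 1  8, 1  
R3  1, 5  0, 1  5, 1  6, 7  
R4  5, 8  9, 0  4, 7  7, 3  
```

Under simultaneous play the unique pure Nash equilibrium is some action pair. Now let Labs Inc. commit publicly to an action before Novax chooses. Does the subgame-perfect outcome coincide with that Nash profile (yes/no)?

yes

Solve by backward induction (Labs Inc. leads).
- R0 → Novax plays Z (best of 4, 3, 3, 9); Labs Inc. gets 9.
- R1 → Novax plays X (best of 2, 4, 3, 0); Labs Inc. gets 6.
- R2 → Novax plays W (best of 6, 0, 1, 1); Labs Inc. gets 6.
- R3 → Novax plays Z (best of 5, 1, 1, 7); Labs Inc. gets 6.
- R4 → Novax plays W (best of 8, 0, 7, 3); Labs Inc. gets 5.
Among 9, 6, 6, 6, 5, the best is 9 at R0. Subgame-perfect outcome: (R0, Z) with payoffs (9, 9).
Under simultaneous play:
Labs Inc.'s best replies: W→R1; X→R4; Y→R0; Z→R0.
Novax's best replies: R0→Z; R1→X; R2→W; R3→Z; R4→W.
The unique mutual best reply is (R0, Z), giving (9, 9).
Sequential outcome (R0, Z) coincides with the Nash profile (R0, Z).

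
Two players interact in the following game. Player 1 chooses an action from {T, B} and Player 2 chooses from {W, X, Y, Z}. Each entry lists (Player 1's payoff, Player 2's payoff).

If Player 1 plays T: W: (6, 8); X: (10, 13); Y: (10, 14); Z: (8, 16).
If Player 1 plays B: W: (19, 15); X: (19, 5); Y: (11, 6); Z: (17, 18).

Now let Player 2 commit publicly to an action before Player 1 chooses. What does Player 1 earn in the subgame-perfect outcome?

17

Player 1 best-responds to each possible Player 2 move:
- W: Player 1 compares 6, 19 and picks B; Player 2 would get 15.
- X: Player 1 compares 10, 19 and picks B; Player 2 would get 5.
- Y: Player 1 compares 10, 11 and picks B; Player 2 would get 6.
- Z: Player 1 compares 8, 17 and picks B; Player 2 would get 18.
Among 15, 5, 6, 18, the best is 18 at Z. Subgame-perfect outcome: (B, Z) with payoffs (17, 18).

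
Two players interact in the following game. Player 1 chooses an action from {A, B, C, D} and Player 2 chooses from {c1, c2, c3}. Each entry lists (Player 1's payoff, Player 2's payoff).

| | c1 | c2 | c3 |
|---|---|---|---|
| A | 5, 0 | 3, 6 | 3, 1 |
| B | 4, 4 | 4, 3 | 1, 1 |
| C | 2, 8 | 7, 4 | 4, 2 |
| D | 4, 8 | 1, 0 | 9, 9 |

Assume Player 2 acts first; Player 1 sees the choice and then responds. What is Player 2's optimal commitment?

Solve by backward induction (Player 2 leads).
- c1: Player 1 compares 5, 4, 2, 4 and picks A; Player 2 would get 0.
- c2: Player 1 compares 3, 4, 7, 1 and picks C; Player 2 would get 4.
- c3: Player 1 compares 3, 1, 4, 9 and picks D; Player 2 would get 9.
Maximizing over 0, 4, 9, Player 2 chooses c3. Subgame-perfect outcome: (D, c3) with payoffs (9, 9).

c3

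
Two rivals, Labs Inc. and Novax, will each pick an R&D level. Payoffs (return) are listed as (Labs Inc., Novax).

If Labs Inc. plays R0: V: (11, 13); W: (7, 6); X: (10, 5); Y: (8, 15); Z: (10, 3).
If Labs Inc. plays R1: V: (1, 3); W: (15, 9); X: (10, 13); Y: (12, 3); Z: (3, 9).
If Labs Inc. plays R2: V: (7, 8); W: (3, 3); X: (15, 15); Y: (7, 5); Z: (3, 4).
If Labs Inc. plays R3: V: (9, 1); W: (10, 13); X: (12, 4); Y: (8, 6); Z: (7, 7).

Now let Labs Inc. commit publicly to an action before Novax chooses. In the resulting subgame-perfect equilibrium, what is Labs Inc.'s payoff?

15

Novax best-responds to each possible Labs Inc. move:
- R0: BR = Y, leader payoff 8.
- R1: BR = X, leader payoff 10.
- R2: BR = X, leader payoff 15.
- R3: BR = W, leader payoff 10.
Maximizing over 8, 10, 15, 10, Labs Inc. chooses R2. Subgame-perfect outcome: (R2, X) with payoffs (15, 15).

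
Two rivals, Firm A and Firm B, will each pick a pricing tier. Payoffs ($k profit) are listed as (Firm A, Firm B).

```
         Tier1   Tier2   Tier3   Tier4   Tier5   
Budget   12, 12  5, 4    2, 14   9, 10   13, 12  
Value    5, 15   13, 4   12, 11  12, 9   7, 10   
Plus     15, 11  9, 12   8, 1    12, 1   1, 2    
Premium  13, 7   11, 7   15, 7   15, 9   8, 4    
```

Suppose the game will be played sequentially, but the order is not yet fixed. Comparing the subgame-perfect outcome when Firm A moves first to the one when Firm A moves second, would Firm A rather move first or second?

first

If Firm A leads: Firm B's best replies are Budget→Tier3, Value→Tier1, Plus→Tier2, Premium→Tier4; Firm A's induced payoffs 2, 5, 9, 15; outcome (Premium, Tier4), payoffs (15, 9).
If Firm B leads: Firm A's best replies are Tier1→Plus, Tier2→Value, Tier3→Premium, Tier4→Premium, Tier5→Budget; Firm B's induced payoffs 11, 4, 7, 9, 12; outcome (Budget, Tier5), payoffs (13, 12).
Firm A gets 15 moving first and 13 moving second, so Firm A prefers to move first.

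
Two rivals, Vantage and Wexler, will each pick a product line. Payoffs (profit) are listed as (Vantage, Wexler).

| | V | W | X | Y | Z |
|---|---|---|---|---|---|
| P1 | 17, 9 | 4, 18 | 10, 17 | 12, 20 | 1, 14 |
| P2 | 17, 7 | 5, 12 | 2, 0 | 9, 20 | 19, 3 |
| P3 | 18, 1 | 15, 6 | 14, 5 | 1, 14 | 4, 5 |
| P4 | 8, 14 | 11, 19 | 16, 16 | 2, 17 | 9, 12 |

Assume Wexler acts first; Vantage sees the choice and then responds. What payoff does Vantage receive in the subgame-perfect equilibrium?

12

Solve by backward induction (Wexler leads).
- V: BR = P3, leader payoff 1.
- W: BR = P3, leader payoff 6.
- X: BR = P4, leader payoff 16.
- Y: BR = P1, leader payoff 20.
- Z: BR = P2, leader payoff 3.
Among 1, 6, 16, 20, 3, the best is 20 at Y. Subgame-perfect outcome: (P1, Y) with payoffs (12, 20).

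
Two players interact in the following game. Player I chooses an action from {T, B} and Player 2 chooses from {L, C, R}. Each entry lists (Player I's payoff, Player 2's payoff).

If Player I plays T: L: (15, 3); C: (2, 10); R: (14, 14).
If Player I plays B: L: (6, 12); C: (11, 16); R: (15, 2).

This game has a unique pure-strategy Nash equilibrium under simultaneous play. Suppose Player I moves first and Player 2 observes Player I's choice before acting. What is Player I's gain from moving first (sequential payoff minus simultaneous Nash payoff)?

Solve by backward induction (Player I leads).
- T: Player 2 compares 3, 10, 14 and picks R; Player I would get 14.
- B: Player 2 compares 12, 16, 2 and picks C; Player I would get 11.
Among 14, 11, the best is 14 at T. Subgame-perfect outcome: (T, R) with payoffs (14, 14).
Under simultaneous play:
Player I's best replies: L→T; C→B; R→B.
Player 2's best replies: T→R; B→C.
Only (B, C) has each player best-responding; Nash payoffs (11, 16).
Player I's commitment gain: 14 − 11 = 3.

3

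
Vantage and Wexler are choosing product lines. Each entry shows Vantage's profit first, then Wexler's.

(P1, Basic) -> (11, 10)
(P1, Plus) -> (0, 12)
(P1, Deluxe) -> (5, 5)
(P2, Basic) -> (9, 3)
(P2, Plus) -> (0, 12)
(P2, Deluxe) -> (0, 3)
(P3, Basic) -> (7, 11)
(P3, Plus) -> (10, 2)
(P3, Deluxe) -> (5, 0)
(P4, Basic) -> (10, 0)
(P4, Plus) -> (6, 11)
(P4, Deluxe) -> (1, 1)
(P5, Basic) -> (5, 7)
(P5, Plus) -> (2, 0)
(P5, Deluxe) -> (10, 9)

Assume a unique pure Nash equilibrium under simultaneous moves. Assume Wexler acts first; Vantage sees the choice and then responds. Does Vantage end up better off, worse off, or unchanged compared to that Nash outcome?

better off

Backward induction with Wexler moving first.
- Basic: BR = P1, leader payoff 10.
- Plus: BR = P3, leader payoff 2.
- Deluxe: BR = P5, leader payoff 9.
Maximizing over 10, 2, 9, Wexler chooses Basic. Subgame-perfect outcome: (P1, Basic) with payoffs (11, 10).
For the simultaneous game, intersect best replies.
Vantage's best replies: Basic→P1; Plus→P3; Deluxe→P5.
Wexler's best replies: P1→Plus; P2→Plus; P3→Basic; P4→Plus; P5→Deluxe.
The unique mutual best reply is (P5, Deluxe), giving (10, 9).
Vantage earns 11 sequentially versus 10 at the Nash outcome: better off.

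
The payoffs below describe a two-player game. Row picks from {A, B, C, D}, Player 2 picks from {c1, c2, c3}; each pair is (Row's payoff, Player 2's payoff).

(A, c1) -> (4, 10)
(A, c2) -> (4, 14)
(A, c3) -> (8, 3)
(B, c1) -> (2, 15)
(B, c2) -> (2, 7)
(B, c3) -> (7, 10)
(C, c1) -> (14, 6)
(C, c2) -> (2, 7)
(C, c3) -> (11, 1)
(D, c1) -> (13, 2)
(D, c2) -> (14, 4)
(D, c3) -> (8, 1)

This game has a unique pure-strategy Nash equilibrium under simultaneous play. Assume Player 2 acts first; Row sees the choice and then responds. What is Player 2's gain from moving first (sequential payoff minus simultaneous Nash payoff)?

2

Solve by backward induction (Player 2 leads).
- c1: Row compares 4, 2, 14, 13 and picks C; Player 2 would get 6.
- c2: Row compares 4, 2, 2, 14 and picks D; Player 2 would get 4.
- c3: Row compares 8, 7, 11, 8 and picks C; Player 2 would get 1.
Maximizing over 6, 4, 1, Player 2 chooses c1. Subgame-perfect outcome: (C, c1) with payoffs (14, 6).
Now find the simultaneous Nash equilibrium.
Row's best replies: c1→C; c2→D; c3→C.
Player 2's best replies: A→c2; B→c1; C→c2; D→c2.
The unique mutual best reply is (D, c2), giving (14, 4).
Player 2's commitment gain: 6 − 4 = 2.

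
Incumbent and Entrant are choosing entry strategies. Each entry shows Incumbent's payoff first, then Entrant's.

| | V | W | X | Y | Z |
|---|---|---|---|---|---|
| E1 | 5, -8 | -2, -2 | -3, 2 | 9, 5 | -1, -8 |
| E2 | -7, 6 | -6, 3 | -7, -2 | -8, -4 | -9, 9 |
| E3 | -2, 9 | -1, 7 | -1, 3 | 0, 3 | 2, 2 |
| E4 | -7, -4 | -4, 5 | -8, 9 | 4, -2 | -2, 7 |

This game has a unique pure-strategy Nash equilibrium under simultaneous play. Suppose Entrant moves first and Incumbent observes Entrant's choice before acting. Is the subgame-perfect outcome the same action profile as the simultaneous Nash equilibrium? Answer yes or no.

no

Work backward from Incumbent's decision.
- V → Incumbent plays E1 (best of 5, -7, -2, -7); Entrant gets -8.
- W → Incumbent plays E3 (best of -2, -6, -1, -4); Entrant gets 7.
- X → Incumbent plays E3 (best of -3, -7, -1, -8); Entrant gets 3.
- Y → Incumbent plays E1 (best of 9, -8, 0, 4); Entrant gets 5.
- Z → Incumbent plays E3 (best of -1, -9, 2, -2); Entrant gets 2.
Maximizing over -8, 7, 3, 5, 2, Entrant chooses W. Subgame-perfect outcome: (E3, W) with payoffs (-1, 7).
For the simultaneous game, intersect best replies.
Incumbent's best replies: V→E1; W→E3; X→E3; Y→E1; Z→E3.
Entrant's best replies: E1→Y; E2→Z; E3→V; E4→X.
The unique mutual best reply is (E1, Y), giving (9, 5).
Sequential outcome (E3, W) differs from the Nash profile (E1, Y).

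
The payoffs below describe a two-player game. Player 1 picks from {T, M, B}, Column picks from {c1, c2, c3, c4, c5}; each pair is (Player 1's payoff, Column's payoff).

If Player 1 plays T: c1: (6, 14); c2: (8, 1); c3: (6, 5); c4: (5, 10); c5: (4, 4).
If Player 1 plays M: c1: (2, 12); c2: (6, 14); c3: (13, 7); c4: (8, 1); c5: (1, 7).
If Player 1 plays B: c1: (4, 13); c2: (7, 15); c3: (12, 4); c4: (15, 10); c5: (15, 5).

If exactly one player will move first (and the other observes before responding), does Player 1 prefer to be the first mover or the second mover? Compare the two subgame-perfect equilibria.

If Player 1 leads: Column's best replies are T→c1, M→c2, B→c2; Player 1's induced payoffs 6, 6, 7; outcome (B, c2), payoffs (7, 15).
If Column leads: Player 1's best replies are c1→T, c2→T, c3→M, c4→B, c5→B; Column's induced payoffs 14, 1, 7, 10, 5; outcome (T, c1), payoffs (6, 14).
Player 1 gets 7 moving first and 6 moving second, so Player 1 prefers to move first.

first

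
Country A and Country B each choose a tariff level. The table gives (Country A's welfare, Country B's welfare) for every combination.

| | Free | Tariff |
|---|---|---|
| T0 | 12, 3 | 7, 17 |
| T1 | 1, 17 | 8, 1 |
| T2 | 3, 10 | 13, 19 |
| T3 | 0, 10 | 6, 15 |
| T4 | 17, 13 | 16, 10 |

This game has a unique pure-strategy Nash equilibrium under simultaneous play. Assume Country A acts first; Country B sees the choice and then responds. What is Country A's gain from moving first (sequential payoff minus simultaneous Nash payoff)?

0

Country B best-responds to each possible Country A move:
- T0: BR = Tariff, leader payoff 7.
- T1: BR = Free, leader payoff 1.
- T2: BR = Tariff, leader payoff 13.
- T3: BR = Tariff, leader payoff 6.
- T4: BR = Free, leader payoff 17.
Country A's induced payoffs are 7, 1, 13, 6, 17, so Country A commits to T4. Subgame-perfect outcome: (T4, Free) with payoffs (17, 13).
Now find the simultaneous Nash equilibrium.
Country A's best replies: Free→T4; Tariff→T4.
Country B's best replies: T0→Tariff; T1→Free; T2→Tariff; T3→Tariff; T4→Free.
Only (T4, Free) has each player best-responding; Nash payoffs (17, 13).
Country A's commitment gain: 17 − 17 = 0.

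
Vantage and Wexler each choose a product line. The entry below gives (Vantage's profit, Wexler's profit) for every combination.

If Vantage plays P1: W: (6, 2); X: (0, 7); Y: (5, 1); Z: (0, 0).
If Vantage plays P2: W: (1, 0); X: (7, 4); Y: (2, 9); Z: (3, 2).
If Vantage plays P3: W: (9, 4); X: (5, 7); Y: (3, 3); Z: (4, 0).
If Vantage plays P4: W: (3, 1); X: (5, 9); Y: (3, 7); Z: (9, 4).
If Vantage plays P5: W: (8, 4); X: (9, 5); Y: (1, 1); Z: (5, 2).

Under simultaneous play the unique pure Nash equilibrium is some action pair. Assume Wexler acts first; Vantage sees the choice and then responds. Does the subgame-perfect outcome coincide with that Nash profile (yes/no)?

yes

Solve by backward induction (Wexler leads).
- W: BR = P3, leader payoff 4.
- X: BR = P5, leader payoff 5.
- Y: BR = P1, leader payoff 1.
- Z: BR = P4, leader payoff 4.
Maximizing over 4, 5, 1, 4, Wexler chooses X. Subgame-perfect outcome: (P5, X) with payoffs (9, 5).
Now find the simultaneous Nash equilibrium.
Vantage's best replies: W→P3; X→P5; Y→P1; Z→P4.
Wexler's best replies: P1→X; P2→Y; P3→X; P4→X; P5→X.
The unique mutual best reply is (P5, X), giving (9, 5).
Sequential outcome (P5, X) coincides with the Nash profile (P5, X).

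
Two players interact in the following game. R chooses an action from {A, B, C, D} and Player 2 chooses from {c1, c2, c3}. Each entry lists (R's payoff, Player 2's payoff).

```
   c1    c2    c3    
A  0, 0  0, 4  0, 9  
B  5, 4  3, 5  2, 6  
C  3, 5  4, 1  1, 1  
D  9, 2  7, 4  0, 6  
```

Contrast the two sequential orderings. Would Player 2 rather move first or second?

If R leads: Player 2's best replies are A→c3, B→c3, C→c1, D→c3; R's induced payoffs 0, 2, 3, 0; outcome (C, c1), payoffs (3, 5).
If Player 2 leads: R's best replies are c1→D, c2→D, c3→B; Player 2's induced payoffs 2, 4, 6; outcome (B, c3), payoffs (2, 6).
Player 2 gets 6 moving first and 5 moving second, so Player 2 prefers to move first.

first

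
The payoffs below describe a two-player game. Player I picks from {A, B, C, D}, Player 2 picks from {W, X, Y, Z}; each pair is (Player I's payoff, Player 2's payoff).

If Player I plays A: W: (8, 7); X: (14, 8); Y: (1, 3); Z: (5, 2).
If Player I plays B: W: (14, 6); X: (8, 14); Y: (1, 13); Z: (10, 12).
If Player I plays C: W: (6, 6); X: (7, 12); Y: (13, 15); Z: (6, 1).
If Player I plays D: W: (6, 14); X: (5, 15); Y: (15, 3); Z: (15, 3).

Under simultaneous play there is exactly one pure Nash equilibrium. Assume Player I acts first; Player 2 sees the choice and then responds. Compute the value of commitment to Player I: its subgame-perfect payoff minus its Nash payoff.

0

Backward induction with Player I moving first.
- A → Player 2 plays X (best of 7, 8, 3, 2); Player I gets 14.
- B → Player 2 plays X (best of 6, 14, 13, 12); Player I gets 8.
- C → Player 2 plays Y (best of 6, 12, 15, 1); Player I gets 13.
- D → Player 2 plays X (best of 14, 15, 3, 3); Player I gets 5.
Maximizing over 14, 8, 13, 5, Player I chooses A. Subgame-perfect outcome: (A, X) with payoffs (14, 8).
For the simultaneous game, intersect best replies.
Player I's best replies: W→B; X→A; Y→D; Z→D.
Player 2's best replies: A→X; B→X; C→Y; D→X.
Only (A, X) has each player best-responding; Nash payoffs (14, 8).
Player I's commitment gain: 14 − 14 = 0.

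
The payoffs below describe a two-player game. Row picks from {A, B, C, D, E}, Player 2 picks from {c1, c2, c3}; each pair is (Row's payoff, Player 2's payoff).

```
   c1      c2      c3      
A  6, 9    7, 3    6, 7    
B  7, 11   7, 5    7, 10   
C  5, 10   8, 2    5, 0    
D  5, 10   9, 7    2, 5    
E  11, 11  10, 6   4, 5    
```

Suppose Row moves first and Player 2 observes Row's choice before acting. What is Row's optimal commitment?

Player 2 best-responds to each possible Row move:
- A → Player 2 plays c1 (best of 9, 3, 7); Row gets 6.
- B → Player 2 plays c1 (best of 11, 5, 10); Row gets 7.
- C → Player 2 plays c1 (best of 10, 2, 0); Row gets 5.
- D → Player 2 plays c1 (best of 10, 7, 5); Row gets 5.
- E → Player 2 plays c1 (best of 11, 6, 5); Row gets 11.
Among 6, 7, 5, 5, 11, the best is 11 at E. Subgame-perfect outcome: (E, c1) with payoffs (11, 11).

E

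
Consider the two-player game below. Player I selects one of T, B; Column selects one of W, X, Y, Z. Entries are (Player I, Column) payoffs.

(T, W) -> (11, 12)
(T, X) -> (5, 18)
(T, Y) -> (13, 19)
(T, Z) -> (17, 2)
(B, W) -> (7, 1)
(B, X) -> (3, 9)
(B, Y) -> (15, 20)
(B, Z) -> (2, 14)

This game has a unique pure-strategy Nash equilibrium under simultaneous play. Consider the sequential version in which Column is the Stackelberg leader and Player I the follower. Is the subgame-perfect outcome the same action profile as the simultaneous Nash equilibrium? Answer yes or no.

yes

Backward induction with Column moving first.
- W → Player I plays T (best of 11, 7); Column gets 12.
- X → Player I plays T (best of 5, 3); Column gets 18.
- Y → Player I plays B (best of 13, 15); Column gets 20.
- Z → Player I plays T (best of 17, 2); Column gets 2.
Among 12, 18, 20, 2, the best is 20 at Y. Subgame-perfect outcome: (B, Y) with payoffs (15, 20).
Now find the simultaneous Nash equilibrium.
Player I's best replies: W→T; X→T; Y→B; Z→T.
Column's best replies: T→Y; B→Y.
The unique mutual best reply is (B, Y), giving (15, 20).
Sequential outcome (B, Y) coincides with the Nash profile (B, Y).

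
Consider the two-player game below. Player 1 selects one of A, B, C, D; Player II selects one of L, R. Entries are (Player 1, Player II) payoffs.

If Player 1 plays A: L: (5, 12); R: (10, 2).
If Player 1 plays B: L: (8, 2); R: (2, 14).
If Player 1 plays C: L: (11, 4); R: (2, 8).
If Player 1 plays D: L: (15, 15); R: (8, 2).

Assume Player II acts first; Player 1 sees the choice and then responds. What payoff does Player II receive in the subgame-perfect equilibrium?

Backward induction with Player II moving first.
- L: BR = D, leader payoff 15.
- R: BR = A, leader payoff 2.
Maximizing over 15, 2, Player II chooses L. Subgame-perfect outcome: (D, L) with payoffs (15, 15).

15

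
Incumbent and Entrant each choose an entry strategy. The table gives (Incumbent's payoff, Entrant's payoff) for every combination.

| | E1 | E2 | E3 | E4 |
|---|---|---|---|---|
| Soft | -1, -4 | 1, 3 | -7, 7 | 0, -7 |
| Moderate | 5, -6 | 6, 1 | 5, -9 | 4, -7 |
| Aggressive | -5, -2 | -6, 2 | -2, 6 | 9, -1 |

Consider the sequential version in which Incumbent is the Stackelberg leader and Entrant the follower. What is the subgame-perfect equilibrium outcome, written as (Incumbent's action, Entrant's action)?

Solve by backward induction (Incumbent leads).
- Soft → Entrant plays E3 (best of -4, 3, 7, -7); Incumbent gets -7.
- Moderate → Entrant plays E2 (best of -6, 1, -9, -7); Incumbent gets 6.
- Aggressive → Entrant plays E3 (best of -2, 2, 6, -1); Incumbent gets -2.
Among -7, 6, -2, the best is 6 at Moderate. Subgame-perfect outcome: (Moderate, E2) with payoffs (6, 1).

(Moderate, E2)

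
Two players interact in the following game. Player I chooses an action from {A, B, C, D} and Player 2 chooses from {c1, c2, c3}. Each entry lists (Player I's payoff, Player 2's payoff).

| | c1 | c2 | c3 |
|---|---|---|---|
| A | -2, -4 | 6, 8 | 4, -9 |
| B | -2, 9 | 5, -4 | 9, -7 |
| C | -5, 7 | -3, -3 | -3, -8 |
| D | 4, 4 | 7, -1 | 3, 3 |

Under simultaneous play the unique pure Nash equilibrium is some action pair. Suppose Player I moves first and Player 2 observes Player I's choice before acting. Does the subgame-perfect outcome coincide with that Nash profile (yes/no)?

Solve by backward induction (Player I leads).
- A: BR = c2, leader payoff 6.
- B: BR = c1, leader payoff -2.
- C: BR = c1, leader payoff -5.
- D: BR = c1, leader payoff 4.
Among 6, -2, -5, 4, the best is 6 at A. Subgame-perfect outcome: (A, c2) with payoffs (6, 8).
For the simultaneous game, intersect best replies.
Player I's best replies: c1→D; c2→D; c3→B.
Player 2's best replies: A→c2; B→c1; C→c1; D→c1.
The unique mutual best reply is (D, c1), giving (4, 4).
Sequential outcome (A, c2) differs from the Nash profile (D, c1).

no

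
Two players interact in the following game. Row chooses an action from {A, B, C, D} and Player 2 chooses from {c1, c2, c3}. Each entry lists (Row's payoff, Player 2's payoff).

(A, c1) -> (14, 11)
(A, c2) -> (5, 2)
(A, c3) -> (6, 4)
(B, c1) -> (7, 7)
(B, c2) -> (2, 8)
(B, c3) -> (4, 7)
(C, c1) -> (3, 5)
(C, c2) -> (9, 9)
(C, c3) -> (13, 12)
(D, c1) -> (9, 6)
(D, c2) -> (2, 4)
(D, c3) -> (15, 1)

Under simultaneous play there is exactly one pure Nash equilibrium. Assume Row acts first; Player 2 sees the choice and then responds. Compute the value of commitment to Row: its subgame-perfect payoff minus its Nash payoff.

0

Work backward from Player 2's decision.
- A: BR = c1, leader payoff 14.
- B: BR = c2, leader payoff 2.
- C: BR = c3, leader payoff 13.
- D: BR = c1, leader payoff 9.
Row's induced payoffs are 14, 2, 13, 9, so Row commits to A. Subgame-perfect outcome: (A, c1) with payoffs (14, 11).
For the simultaneous game, intersect best replies.
Row's best replies: c1→A; c2→C; c3→D.
Player 2's best replies: A→c1; B→c2; C→c3; D→c1.
The unique mutual best reply is (A, c1), giving (14, 11).
Row's commitment gain: 14 − 14 = 0.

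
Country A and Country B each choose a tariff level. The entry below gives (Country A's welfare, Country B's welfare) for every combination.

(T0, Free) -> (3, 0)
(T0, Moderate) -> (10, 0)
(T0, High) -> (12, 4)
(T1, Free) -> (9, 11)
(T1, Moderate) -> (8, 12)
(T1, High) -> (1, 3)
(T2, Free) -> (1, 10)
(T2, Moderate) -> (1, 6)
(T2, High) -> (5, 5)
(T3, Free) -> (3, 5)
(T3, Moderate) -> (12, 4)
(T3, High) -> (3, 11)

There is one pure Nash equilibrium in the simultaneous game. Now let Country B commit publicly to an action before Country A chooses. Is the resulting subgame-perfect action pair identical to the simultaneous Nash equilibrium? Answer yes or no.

no

Work backward from Country A's decision.
- Free: BR = T1, leader payoff 11.
- Moderate: BR = T3, leader payoff 4.
- High: BR = T0, leader payoff 4.
Maximizing over 11, 4, 4, Country B chooses Free. Subgame-perfect outcome: (T1, Free) with payoffs (9, 11).
Now find the simultaneous Nash equilibrium.
Country A's best replies: Free→T1; Moderate→T3; High→T0.
Country B's best replies: T0→High; T1→Moderate; T2→Free; T3→High.
Only (T0, High) has each player best-responding; Nash payoffs (12, 4).
Sequential outcome (T1, Free) differs from the Nash profile (T0, High).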